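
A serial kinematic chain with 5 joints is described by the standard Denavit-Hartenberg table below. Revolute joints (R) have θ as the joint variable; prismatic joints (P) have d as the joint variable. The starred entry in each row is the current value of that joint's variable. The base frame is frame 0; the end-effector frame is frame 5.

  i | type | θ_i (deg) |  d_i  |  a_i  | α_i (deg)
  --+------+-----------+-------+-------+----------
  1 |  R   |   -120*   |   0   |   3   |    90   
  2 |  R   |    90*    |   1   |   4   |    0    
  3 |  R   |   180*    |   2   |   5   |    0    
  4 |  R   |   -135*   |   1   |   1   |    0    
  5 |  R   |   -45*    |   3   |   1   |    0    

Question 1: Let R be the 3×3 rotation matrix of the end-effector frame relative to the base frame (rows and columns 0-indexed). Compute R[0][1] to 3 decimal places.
End-effector y-axis (col 1 of R) = (0.5000,0.8660,0.0000)
R[0][1] = 0.5000

0.500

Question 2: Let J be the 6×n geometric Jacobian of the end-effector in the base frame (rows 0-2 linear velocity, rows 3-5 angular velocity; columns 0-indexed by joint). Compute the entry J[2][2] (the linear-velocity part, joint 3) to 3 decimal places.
axis z_2 = (-0.8660,0.5000,0.0000); lever o_n−o_2 = (-4.8426,3.6124,-3.2929)
cross product → J_v[:, 2] = (-1.6464,-2.8517,-0.7071)
J_ω[:, 2] = z_2
entry J[2][2] = -0.7071

-0.707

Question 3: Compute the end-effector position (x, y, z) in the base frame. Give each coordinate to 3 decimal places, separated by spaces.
after link 1: o_1 = (-1.5000, -2.5981, 0.0000)
after link 2: o_2 = (-2.3660, -2.0981, 4.0000)
after link 3: o_3 = (-4.0981, -1.0981, -1.0000)
after link 4: o_4 = (-4.6105, 0.0143, -0.2929)
after link 5: o_5 = (-7.2086, 1.5143, 0.7071)

-7.209 1.514 0.707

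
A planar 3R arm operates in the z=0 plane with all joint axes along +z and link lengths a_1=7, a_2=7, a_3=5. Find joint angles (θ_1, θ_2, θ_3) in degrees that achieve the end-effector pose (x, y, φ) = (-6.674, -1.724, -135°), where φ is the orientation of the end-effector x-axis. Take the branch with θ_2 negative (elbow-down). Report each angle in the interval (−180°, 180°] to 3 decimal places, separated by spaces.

-134.995 -149.998 149.992

wrist centre = target − a_3·(cos φ, sin φ) = (-3.1385, 1.8115)
cos θ_2 = (13.1316−7²−7²)/(2·7·7) = -0.8660; θ_2 = -149.9975° (elbow-down)
β = atan2(1.8115,-3.1385) = 150.0063°; ψ = atan2(-3.5003,0.9380) = -74.9988°
θ_1 = β − ψ = 225.0051°
θ_3 = φ − θ_1 − θ_2 = 149.9925° (wrapped to (-180°,180°])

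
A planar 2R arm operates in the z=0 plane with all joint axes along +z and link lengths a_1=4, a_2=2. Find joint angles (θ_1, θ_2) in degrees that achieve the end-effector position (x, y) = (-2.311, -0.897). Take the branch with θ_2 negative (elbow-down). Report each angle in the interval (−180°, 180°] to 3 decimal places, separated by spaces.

-134.987 -149.988

cos θ_2 = (6.1453−4²−2²)/(2·4·2) = -0.8659; θ_2 = -149.9876° (elbow-down)
β = atan2(-0.8970,-2.3110) = -158.7866°; ψ = atan2(-1.0004,2.2682) = -23.7999°
θ_1 = β − ψ = -134.9867°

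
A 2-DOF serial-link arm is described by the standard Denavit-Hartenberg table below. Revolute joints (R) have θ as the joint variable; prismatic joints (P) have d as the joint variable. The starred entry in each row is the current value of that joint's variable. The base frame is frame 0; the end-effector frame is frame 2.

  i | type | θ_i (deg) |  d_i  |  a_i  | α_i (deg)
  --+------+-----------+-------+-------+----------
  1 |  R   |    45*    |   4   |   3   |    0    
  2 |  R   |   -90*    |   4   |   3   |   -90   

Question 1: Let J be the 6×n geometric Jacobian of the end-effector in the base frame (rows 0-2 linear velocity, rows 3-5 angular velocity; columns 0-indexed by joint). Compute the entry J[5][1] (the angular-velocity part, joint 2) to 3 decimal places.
axis z_1 = (0.0000,0.0000,1.0000); lever o_n−o_1 = (2.1213,-2.1213,4.0000)
cross product → J_v[:, 1] = (2.1213,2.1213,-0.0000)
J_ω[:, 1] = z_1
entry J[5][1] = 1.0000

1.000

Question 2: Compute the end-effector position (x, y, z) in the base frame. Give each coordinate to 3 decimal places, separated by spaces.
4.243 -0.000 8.000

after link 1: o_1 = (2.1213, 2.1213, 4.0000)
after link 2: o_2 = (4.2426, -0.0000, 8.0000)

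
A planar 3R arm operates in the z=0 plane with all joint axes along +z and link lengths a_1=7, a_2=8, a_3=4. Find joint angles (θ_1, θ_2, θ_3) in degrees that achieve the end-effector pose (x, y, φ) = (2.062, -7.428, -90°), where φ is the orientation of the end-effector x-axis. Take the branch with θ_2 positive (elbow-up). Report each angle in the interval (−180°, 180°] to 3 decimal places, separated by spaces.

-147.946 150.002 -92.056

wrist centre = target − a_3·(cos φ, sin φ) = (2.0620, -3.4280)
cos θ_2 = (16.0030−7²−8²)/(2·7·8) = -0.8660; θ_2 = 150.0022° (elbow-up)
β = atan2(-3.4280,2.0620) = -58.9724°; ψ = atan2(3.9997,0.0716) = 88.9738°
θ_1 = β − ψ = -147.9462°
θ_3 = φ − θ_1 − θ_2 = -92.0560° (wrapped to (-180°,180°])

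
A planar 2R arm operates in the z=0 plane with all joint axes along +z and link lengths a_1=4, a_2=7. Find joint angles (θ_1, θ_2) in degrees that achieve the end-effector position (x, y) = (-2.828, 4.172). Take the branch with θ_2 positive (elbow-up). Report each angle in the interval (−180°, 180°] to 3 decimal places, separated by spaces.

23.272 134.998

cos θ_2 = (25.4032−4²−7²)/(2·4·7) = -0.7071; θ_2 = 134.9983° (elbow-up)
β = atan2(4.1720,-2.8280) = 124.1315°; ψ = atan2(4.9499,-0.9496) = 100.8599°
θ_1 = β − ψ = 23.2716°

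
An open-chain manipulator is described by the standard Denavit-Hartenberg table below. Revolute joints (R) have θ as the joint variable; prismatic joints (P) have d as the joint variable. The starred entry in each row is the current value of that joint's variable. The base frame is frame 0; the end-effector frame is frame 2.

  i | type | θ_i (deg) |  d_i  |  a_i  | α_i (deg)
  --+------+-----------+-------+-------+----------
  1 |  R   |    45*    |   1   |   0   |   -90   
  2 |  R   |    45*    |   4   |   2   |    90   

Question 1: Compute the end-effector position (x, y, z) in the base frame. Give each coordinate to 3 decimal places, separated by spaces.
after link 1: o_1 = (0.0000, 0.0000, 1.0000)
after link 2: o_2 = (-1.8284, 3.8284, -0.4142)

-1.828 3.828 -0.414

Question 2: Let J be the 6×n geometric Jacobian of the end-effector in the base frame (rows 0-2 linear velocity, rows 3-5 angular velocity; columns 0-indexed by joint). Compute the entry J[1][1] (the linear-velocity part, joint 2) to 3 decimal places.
-1.000

axis z_1 = (-0.7071,0.7071,0.0000); lever o_n−o_1 = (-1.8284,3.8284,-1.4142)
cross product → J_v[:, 1] = (-1.0000,-1.0000,-1.4142)
J_ω[:, 1] = z_1
entry J[1][1] = -1.0000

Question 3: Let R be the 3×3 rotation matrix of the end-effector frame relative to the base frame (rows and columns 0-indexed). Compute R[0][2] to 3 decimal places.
0.500

End-effector z-axis (col 2 of R) = (0.5000,0.5000,0.7071)
R[0][2] = 0.5000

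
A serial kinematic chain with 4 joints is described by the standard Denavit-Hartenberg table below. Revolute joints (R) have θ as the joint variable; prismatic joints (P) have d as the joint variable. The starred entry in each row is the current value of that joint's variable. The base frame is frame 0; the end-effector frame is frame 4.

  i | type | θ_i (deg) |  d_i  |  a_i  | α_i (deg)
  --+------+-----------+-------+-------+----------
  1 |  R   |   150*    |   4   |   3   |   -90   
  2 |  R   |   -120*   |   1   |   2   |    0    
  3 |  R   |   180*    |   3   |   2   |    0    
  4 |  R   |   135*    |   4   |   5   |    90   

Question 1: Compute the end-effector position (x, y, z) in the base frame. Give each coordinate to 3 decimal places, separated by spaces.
-2.415 -7.843 5.294

after link 1: o_1 = (-2.5981, 1.5000, 4.0000)
after link 2: o_2 = (-2.2321, 0.1340, 5.7321)
after link 3: o_3 = (-4.5981, -1.9641, 4.0000)
after link 4: o_4 = (-2.4155, -7.8430, 5.2941)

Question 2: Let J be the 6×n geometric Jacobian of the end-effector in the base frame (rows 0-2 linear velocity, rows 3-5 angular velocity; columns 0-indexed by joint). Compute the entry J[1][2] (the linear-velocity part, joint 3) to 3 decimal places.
-0.219

axis z_2 = (-0.5000,-0.8660,0.0000); lever o_n−o_2 = (-0.1834,-7.9770,-0.4380)
cross product → J_v[:, 2] = (0.3793,-0.2190,3.8296)
J_ω[:, 2] = z_2
entry J[1][2] = -0.2190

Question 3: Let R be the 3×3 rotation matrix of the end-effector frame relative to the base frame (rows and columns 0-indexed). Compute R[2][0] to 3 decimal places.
End-effector x-axis (col 0 of R) = (0.8365,-0.4830,0.2588)
R[2][0] = 0.2588

0.259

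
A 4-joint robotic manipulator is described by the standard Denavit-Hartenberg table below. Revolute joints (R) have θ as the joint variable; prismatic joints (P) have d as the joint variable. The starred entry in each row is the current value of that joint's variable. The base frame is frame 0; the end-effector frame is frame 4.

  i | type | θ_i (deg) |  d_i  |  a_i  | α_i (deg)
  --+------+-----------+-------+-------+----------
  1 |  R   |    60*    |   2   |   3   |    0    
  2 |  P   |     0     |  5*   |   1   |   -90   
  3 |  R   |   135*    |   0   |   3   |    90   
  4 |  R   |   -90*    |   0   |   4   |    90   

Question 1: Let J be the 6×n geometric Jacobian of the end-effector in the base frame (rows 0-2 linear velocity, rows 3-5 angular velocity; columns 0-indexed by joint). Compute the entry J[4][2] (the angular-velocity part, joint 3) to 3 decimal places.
axis z_2 = (-0.8660,0.5000,0.0000); lever o_n−o_2 = (2.4034,-3.8371,-2.1213)
cross product → J_v[:, 2] = (-1.0607,-1.8371,2.1213)
J_ω[:, 2] = z_2
entry J[4][2] = 0.5000

0.500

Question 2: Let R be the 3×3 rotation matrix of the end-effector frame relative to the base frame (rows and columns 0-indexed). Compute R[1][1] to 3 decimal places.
0.612

End-effector y-axis (col 1 of R) = (0.3536,0.6124,-0.7071)
R[1][1] = 0.6124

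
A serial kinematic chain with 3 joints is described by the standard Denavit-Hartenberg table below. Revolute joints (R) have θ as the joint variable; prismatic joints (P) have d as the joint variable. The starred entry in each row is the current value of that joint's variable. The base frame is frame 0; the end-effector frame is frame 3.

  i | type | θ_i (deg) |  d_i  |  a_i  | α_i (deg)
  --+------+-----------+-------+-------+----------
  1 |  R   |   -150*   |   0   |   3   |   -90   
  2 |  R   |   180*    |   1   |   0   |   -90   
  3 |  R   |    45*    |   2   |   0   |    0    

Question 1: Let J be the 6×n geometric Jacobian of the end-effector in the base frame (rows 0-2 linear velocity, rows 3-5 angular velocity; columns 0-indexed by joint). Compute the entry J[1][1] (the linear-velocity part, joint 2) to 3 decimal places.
axis z_1 = (0.5000,-0.8660,0.0000); lever o_n−o_1 = (0.5000,-0.8660,2.0000)
cross product → J_v[:, 1] = (-1.7321,-1.0000,0.0000)
J_ω[:, 1] = z_1
entry J[1][1] = -1.0000

-1.000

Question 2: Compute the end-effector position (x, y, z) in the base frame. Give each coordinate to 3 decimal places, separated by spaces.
after link 1: o_1 = (-2.5981, -1.5000, 0.0000)
after link 2: o_2 = (-2.0981, -2.3660, 0.0000)
after link 3: o_3 = (-2.0981, -2.3660, 2.0000)

-2.098 -2.366 2.000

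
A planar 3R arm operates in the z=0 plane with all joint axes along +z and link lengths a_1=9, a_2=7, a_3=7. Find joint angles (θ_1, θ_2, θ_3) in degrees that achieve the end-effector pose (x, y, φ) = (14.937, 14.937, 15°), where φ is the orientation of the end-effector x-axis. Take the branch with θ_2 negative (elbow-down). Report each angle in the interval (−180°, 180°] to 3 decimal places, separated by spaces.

71.166 -30.007 -26.160

wrist centre = target − a_3·(cos φ, sin φ) = (8.1755, 13.1253)
cos θ_2 = (239.1117−9²−7²)/(2·9·7) = 0.8660; θ_2 = -30.0068° (elbow-down)
β = atan2(13.1253,8.1755) = 58.0819°; ψ = atan2(-3.5007,15.0618) = -13.0846°
θ_1 = β − ψ = 71.1665°
θ_3 = φ − θ_1 − θ_2 = -26.1597° (wrapped to (-180°,180°])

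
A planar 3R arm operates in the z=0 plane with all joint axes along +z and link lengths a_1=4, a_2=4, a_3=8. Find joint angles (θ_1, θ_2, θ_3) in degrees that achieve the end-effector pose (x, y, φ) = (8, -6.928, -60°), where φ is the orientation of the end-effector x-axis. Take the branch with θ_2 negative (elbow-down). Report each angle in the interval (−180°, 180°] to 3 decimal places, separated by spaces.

wrist centre = target − a_3·(cos φ, sin φ) = (4.0000, 0.0002)
cos θ_2 = (16.0000−4²−4²)/(2·4·4) = -0.5000; θ_2 = -120.0000° (elbow-down)
β = atan2(0.0002,4.0000) = 0.0029°; ψ = atan2(-3.4641,2.0000) = -60.0000°
θ_1 = β − ψ = 60.0029°
θ_3 = φ − θ_1 − θ_2 = -0.0029° (wrapped to (-180°,180°])

60.003 -120.000 -0.003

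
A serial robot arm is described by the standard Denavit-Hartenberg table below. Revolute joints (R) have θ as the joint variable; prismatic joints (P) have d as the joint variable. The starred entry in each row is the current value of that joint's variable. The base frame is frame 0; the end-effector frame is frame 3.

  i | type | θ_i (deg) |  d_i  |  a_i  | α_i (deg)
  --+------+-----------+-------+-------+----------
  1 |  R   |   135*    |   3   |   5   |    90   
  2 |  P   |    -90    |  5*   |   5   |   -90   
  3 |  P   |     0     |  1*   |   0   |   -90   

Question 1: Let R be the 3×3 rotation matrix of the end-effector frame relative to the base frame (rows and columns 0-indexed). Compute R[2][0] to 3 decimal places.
-1.000

End-effector x-axis (col 0 of R) = (0.0000,0.0000,-1.0000)
R[2][0] = -1.0000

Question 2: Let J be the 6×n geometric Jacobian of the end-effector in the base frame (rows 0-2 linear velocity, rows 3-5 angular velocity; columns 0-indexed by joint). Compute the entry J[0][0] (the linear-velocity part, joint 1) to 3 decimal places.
axis z_0 = ẑ; lever o_n−o_0 = (-0.7071,7.7782,-2.0000)
cross product → J_v[:, 0] = (-7.7782,-0.7071,0.0000)
J_ω[:, 0] = z_0
entry J[0][0] = -7.7782

-7.778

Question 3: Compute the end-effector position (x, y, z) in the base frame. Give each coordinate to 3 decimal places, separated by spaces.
-0.707 7.778 -2.000

after link 1: o_1 = (-3.5355, 3.5355, 3.0000)
after link 2: o_2 = (0.0000, 7.0711, -2.0000)
after link 3: o_3 = (-0.7071, 7.7782, -2.0000)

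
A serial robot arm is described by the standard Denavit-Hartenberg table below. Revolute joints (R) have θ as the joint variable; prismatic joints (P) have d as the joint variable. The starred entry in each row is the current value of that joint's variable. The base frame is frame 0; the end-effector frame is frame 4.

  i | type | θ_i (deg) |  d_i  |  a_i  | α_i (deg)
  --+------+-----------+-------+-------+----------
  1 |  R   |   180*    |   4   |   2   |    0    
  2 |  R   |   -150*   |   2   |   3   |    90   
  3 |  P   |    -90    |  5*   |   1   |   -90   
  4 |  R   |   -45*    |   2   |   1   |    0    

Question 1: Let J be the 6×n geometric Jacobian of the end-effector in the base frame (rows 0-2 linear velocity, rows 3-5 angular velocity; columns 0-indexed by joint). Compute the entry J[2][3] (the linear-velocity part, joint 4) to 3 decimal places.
-0.707

axis z_3 = (0.8660,0.5000,0.0000); lever o_n−o_3 = (2.0856,0.3876,-0.7071)
cross product → J_v[:, 3] = (-0.3536,0.6124,-0.7071)
J_ω[:, 3] = z_3
entry J[2][3] = -0.7071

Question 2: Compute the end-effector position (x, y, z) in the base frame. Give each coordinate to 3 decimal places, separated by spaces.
5.184 -2.442 4.293

after link 1: o_1 = (-2.0000, 0.0000, 4.0000)
after link 2: o_2 = (0.5981, 1.5000, 6.0000)
after link 3: o_3 = (3.0981, -2.8301, 5.0000)
after link 4: o_4 = (5.1837, -2.4425, 4.2929)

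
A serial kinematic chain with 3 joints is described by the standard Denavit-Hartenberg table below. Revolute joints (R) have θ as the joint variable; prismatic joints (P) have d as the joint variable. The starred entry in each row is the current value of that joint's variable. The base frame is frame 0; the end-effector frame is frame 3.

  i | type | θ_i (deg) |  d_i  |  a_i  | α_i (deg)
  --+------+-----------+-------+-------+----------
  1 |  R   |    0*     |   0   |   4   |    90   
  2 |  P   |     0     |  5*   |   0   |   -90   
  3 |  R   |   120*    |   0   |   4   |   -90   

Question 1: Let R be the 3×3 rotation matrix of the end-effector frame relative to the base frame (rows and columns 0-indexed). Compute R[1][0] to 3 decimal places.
0.866

End-effector x-axis (col 0 of R) = (-0.5000,0.8660,0.0000)
R[1][0] = 0.8660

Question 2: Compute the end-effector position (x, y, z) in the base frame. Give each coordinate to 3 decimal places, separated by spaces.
after link 1: o_1 = (4.0000, 0.0000, 0.0000)
after link 2: o_2 = (4.0000, -5.0000, 0.0000)
after link 3: o_3 = (2.0000, -1.5359, 0.0000)

2.000 -1.536 0.000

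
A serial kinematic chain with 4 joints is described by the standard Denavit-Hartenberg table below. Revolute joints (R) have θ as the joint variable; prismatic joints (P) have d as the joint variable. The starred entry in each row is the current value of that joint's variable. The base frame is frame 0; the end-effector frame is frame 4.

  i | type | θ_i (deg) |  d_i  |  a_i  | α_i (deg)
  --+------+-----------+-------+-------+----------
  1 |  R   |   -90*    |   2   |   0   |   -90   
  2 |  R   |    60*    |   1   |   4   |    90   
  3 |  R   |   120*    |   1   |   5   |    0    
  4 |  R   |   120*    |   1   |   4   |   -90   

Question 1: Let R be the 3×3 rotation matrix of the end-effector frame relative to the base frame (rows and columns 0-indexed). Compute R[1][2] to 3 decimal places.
End-effector z-axis (col 2 of R) = (-0.5000,-0.4330,-0.7500)
R[1][2] = -0.4330

-0.433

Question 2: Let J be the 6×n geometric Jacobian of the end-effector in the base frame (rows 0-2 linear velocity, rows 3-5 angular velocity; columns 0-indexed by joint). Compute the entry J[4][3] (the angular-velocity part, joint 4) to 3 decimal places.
-0.866

axis z_3 = (0.0000,-0.8660,0.5000); lever o_n−o_3 = (-3.4641,0.1340,2.2321)
cross product → J_v[:, 3] = (-2.0000,-1.7321,-3.0000)
J_ω[:, 3] = z_3
entry J[4][3] = -0.8660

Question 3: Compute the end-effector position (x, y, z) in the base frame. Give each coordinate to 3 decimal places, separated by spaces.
1.866 -1.482 3.433

after link 1: o_1 = (0.0000, 0.0000, 2.0000)
after link 2: o_2 = (1.0000, -2.0000, -1.4641)
after link 3: o_3 = (5.3301, -1.6160, 1.2010)
after link 4: o_4 = (1.8660, -1.4821, 3.4330)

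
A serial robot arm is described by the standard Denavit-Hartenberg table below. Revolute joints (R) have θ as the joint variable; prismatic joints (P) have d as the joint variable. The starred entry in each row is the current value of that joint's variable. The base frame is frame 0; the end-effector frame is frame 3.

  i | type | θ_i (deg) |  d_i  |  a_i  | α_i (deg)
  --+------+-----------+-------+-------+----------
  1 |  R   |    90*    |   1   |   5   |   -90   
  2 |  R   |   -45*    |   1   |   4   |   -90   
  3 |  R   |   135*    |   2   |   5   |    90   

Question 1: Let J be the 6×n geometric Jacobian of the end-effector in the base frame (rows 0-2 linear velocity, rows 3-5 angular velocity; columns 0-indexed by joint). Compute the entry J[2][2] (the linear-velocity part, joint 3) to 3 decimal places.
-2.500

axis z_2 = (-0.0000,0.7071,-0.7071); lever o_n−o_2 = (3.5355,-1.0858,-3.9142)
cross product → J_v[:, 2] = (-3.5355,-2.5000,-2.5000)
J_ω[:, 2] = z_2
entry J[2][2] = -2.5000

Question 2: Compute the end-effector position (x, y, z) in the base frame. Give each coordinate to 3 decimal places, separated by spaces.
2.536 6.743 -0.086

after link 1: o_1 = (0.0000, 5.0000, 1.0000)
after link 2: o_2 = (-1.0000, 7.8284, 3.8284)
after link 3: o_3 = (2.5355, 6.7426, -0.0858)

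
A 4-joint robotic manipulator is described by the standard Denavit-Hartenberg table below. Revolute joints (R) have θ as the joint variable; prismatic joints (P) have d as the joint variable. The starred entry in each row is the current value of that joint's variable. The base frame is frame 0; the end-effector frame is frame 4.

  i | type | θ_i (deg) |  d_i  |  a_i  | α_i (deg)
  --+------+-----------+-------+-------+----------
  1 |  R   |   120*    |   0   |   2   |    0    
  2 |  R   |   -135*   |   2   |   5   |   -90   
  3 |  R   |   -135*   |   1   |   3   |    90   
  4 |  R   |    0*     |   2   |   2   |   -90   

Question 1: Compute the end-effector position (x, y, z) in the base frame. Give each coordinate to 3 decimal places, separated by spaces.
after link 1: o_1 = (-1.0000, 1.7321, 0.0000)
after link 2: o_2 = (3.8296, 0.4380, 2.0000)
after link 3: o_3 = (2.0394, 1.9529, 4.1213)
after link 4: o_4 = (-0.6926, 2.6850, 4.1213)

-0.693 2.685 4.121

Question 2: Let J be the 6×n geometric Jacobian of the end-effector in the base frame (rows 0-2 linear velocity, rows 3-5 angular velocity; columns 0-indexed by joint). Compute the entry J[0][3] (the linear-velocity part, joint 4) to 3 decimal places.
0.518

axis z_3 = (-0.6830,0.1830,-0.7071); lever o_n−o_3 = (-2.7321,0.7321,0.0000)
cross product → J_v[:, 3] = (0.5176,1.9319,0.0000)
J_ω[:, 3] = z_3
entry J[0][3] = 0.5176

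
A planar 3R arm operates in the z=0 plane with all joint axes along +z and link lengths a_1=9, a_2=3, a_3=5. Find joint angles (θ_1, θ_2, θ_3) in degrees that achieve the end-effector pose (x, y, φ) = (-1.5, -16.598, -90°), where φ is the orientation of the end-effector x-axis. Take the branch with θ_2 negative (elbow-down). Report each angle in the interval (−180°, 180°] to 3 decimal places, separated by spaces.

wrist centre = target − a_3·(cos φ, sin φ) = (-1.5000, -11.5980)
cos θ_2 = (136.7636−9²−3²)/(2·9·3) = 0.8660; θ_2 = -30.0038° (elbow-down)
β = atan2(-11.5980,-1.5000) = -97.3693°; ψ = atan2(-1.5002,11.5980) = -7.3701°
θ_1 = β − ψ = -89.9992°
θ_3 = φ − θ_1 − θ_2 = 30.0029° (wrapped to (-180°,180°])

-89.999 -30.004 30.003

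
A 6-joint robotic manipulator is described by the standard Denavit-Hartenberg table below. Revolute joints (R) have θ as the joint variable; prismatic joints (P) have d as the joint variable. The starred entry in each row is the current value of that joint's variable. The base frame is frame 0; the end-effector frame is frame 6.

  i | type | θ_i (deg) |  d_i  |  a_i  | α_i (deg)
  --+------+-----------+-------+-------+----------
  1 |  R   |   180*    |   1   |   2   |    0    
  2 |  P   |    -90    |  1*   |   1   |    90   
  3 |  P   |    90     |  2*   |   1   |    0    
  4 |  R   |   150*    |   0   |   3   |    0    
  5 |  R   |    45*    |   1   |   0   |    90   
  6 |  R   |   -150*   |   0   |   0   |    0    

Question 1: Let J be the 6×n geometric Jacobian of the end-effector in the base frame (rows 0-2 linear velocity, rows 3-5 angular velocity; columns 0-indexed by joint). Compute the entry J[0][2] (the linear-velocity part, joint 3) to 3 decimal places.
1.000

prismatic axis z_2 = (1.0000,-0.0000,0.0000)
J_v[:, 2] = z_2; J_ω[:, 2] = (0,0,0)
entry J[0][2] = 1.0000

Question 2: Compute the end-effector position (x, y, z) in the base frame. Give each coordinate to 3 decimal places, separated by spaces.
1.000 -0.500 0.402

after link 1: o_1 = (-2.0000, 0.0000, 1.0000)
after link 2: o_2 = (-2.0000, 1.0000, 2.0000)
after link 3: o_3 = (-0.0000, 1.0000, 3.0000)
after link 4: o_4 = (0.0000, -0.5000, 0.4019)
after link 5: o_5 = (1.0000, -0.5000, 0.4019)
after link 6: o_6 = (1.0000, -0.5000, 0.4019)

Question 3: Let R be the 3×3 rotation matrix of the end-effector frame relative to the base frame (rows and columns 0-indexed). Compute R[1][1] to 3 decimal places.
0.129

End-effector y-axis (col 1 of R) = (-0.8660,0.1294,-0.4830)
R[1][1] = 0.1294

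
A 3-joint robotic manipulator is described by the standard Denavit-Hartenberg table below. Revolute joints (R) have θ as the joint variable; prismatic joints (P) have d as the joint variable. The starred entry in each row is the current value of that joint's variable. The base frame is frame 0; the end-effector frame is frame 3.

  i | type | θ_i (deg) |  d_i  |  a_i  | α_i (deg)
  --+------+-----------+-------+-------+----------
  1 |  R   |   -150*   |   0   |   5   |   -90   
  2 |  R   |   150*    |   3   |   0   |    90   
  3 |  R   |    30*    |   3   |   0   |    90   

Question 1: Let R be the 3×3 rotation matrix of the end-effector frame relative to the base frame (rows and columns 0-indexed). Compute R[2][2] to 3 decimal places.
-0.250

End-effector z-axis (col 2 of R) = (-0.0580,0.9665,-0.2500)
R[2][2] = -0.2500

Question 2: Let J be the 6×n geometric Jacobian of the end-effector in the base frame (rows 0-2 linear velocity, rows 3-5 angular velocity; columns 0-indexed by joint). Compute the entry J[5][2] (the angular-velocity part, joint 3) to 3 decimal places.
axis z_2 = (-0.4330,-0.2500,-0.8660); lever o_n−o_2 = (-1.2990,-0.7500,-2.5981)
cross product → J_v[:, 2] = (0.0000,0.0000,-0.0000)
J_ω[:, 2] = z_2
entry J[5][2] = -0.8660

-0.866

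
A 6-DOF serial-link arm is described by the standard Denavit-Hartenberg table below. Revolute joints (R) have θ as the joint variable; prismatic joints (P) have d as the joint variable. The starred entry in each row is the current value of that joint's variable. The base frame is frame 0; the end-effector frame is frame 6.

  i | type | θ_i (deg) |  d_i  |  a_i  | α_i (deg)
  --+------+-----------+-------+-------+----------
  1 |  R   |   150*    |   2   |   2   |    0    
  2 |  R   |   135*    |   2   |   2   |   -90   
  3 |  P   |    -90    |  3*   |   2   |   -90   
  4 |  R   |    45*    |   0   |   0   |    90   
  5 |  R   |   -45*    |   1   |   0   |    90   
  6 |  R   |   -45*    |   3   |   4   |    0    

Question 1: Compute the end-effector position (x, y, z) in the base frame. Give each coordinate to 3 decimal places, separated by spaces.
after link 1: o_1 = (-1.7321, 1.0000, 2.0000)
after link 2: o_2 = (-1.2144, -0.9319, 4.0000)
after link 3: o_3 = (1.6834, -0.1554, 6.0000)
after link 4: o_4 = (1.6834, -0.1554, 6.0000)
after link 5: o_5 = (2.3664, 0.0276, 6.7071)
after link 6: o_6 = (-0.5493, 3.5131, 4.6213)

-0.549 3.513 4.621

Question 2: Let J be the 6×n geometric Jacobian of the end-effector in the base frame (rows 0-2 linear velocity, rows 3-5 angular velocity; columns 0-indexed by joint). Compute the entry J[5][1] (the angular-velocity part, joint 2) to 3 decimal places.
axis z_1 = (0.0000,0.0000,1.0000); lever o_n−o_1 = (1.1828,2.5131,2.6213)
cross product → J_v[:, 1] = (-2.5131,1.1828,0.0000)
J_ω[:, 1] = z_1
entry J[5][1] = 1.0000

1.000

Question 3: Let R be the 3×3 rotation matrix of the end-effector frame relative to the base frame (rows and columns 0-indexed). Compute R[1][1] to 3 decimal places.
0.521

End-effector y-axis (col 1 of R) = (0.0120,0.5209,0.8536)
R[1][1] = 0.5209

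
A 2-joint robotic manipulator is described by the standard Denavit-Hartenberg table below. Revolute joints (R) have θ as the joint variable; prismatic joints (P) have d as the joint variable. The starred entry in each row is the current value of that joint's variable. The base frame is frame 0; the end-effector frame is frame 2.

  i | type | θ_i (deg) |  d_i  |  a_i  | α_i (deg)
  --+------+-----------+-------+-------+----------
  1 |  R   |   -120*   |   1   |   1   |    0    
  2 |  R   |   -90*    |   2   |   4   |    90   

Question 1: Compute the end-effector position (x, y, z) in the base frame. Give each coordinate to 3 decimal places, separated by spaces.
after link 1: o_1 = (-0.5000, -0.8660, 1.0000)
after link 2: o_2 = (-3.9641, 1.1340, 3.0000)

-3.964 1.134 3.000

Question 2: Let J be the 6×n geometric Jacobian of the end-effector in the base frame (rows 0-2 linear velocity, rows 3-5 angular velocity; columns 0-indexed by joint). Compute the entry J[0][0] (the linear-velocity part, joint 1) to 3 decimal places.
-1.134

axis z_0 = ẑ; lever o_n−o_0 = (-3.9641,1.1340,3.0000)
cross product → J_v[:, 0] = (-1.1340,-3.9641,0.0000)
J_ω[:, 0] = z_0
entry J[0][0] = -1.1340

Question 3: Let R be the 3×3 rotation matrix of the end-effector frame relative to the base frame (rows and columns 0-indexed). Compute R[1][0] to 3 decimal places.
End-effector x-axis (col 0 of R) = (-0.8660,0.5000,0.0000)
R[1][0] = 0.5000

0.500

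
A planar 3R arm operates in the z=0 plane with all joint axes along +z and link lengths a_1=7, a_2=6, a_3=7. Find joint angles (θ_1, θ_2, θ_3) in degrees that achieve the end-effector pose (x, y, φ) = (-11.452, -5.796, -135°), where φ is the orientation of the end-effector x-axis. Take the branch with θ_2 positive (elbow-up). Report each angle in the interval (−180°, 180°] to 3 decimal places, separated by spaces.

wrist centre = target − a_3·(cos φ, sin φ) = (-6.5023, -0.8463)
cos θ_2 = (42.9954−7²−6²)/(2·7·6) = -0.5001; θ_2 = 120.0036° (elbow-up)
β = atan2(-0.8463,-6.5023) = -172.5848°; ψ = atan2(5.1960,3.9997) = 52.4122°
θ_1 = β − ψ = -224.9969°
θ_3 = φ − θ_1 − θ_2 = -30.0067° (wrapped to (-180°,180°])

135.003 120.004 -30.007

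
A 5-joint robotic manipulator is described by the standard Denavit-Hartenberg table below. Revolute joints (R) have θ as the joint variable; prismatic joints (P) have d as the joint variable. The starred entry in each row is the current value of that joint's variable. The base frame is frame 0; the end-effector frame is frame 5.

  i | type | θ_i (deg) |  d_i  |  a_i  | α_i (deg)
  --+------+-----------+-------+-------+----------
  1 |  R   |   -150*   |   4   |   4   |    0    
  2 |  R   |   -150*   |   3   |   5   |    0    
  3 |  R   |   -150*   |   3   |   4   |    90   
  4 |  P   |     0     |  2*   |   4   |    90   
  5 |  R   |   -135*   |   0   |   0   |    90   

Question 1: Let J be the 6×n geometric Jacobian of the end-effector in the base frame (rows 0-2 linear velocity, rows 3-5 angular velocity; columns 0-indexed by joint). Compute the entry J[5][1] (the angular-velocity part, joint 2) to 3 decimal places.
1.000

axis z_1 = (0.0000,0.0000,1.0000); lever o_n−o_1 = (0.5000,-3.6699,6.0000)
cross product → J_v[:, 1] = (3.6699,0.5000,-0.0000)
J_ω[:, 1] = z_1
entry J[5][1] = 1.0000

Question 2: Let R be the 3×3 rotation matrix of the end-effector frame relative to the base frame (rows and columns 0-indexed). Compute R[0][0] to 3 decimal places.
0.707

End-effector x-axis (col 0 of R) = (0.7071,0.7071,-0.0000)
R[0][0] = 0.7071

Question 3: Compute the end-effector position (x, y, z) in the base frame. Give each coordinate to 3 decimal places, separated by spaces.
-2.964 -5.670 10.000

after link 1: o_1 = (-3.4641, -2.0000, 4.0000)
after link 2: o_2 = (-0.9641, 2.3301, 7.0000)
after link 3: o_3 = (-0.9641, -1.6699, 10.0000)
after link 4: o_4 = (-2.9641, -5.6699, 10.0000)
after link 5: o_5 = (-2.9641, -5.6699, 10.0000)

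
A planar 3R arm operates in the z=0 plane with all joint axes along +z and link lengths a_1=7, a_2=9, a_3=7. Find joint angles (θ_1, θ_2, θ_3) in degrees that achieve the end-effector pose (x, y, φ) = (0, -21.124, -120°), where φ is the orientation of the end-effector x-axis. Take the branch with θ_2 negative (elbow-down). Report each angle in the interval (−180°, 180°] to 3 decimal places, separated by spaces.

-59.994 -30.010 -29.996

wrist centre = target − a_3·(cos φ, sin φ) = (3.5000, -15.0618)
cos θ_2 = (239.1085−7²−9²)/(2·7·9) = 0.8659; θ_2 = -30.0097° (elbow-down)
β = atan2(-15.0618,3.5000) = -76.9180°; ψ = atan2(-4.5013,14.7935) = -16.9239°
θ_1 = β − ψ = -59.9942°
θ_3 = φ − θ_1 − θ_2 = -29.9961° (wrapped to (-180°,180°])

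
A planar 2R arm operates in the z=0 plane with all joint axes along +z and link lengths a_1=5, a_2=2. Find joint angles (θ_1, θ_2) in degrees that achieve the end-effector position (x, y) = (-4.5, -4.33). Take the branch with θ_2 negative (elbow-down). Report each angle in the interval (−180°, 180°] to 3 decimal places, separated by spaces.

-120.000 -60.004

cos θ_2 = (38.9989−5²−2²)/(2·5·2) = 0.4999; θ_2 = -60.0036° (elbow-down)
β = atan2(-4.3300,-4.5000) = -136.1030°; ψ = atan2(-1.7321,5.9999) = -16.1030°
θ_1 = β − ψ = -120.0000°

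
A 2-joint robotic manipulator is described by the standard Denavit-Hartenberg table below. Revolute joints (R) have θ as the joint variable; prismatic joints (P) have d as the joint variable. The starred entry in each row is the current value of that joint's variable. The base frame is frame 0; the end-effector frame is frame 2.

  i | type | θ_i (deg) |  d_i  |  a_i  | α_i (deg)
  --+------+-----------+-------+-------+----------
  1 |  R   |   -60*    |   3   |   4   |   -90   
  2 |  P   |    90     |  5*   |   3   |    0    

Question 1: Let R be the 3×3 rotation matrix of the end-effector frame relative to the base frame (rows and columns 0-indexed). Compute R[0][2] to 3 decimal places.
0.866

End-effector z-axis (col 2 of R) = (0.8660,0.5000,0.0000)
R[0][2] = 0.8660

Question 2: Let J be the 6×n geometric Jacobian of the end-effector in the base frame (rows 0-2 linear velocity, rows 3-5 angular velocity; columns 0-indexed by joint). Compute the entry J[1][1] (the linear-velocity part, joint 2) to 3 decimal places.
prismatic axis z_1 = (0.8660,0.5000,0.0000)
J_v[:, 1] = z_1; J_ω[:, 1] = (0,0,0)
entry J[1][1] = 0.5000

0.500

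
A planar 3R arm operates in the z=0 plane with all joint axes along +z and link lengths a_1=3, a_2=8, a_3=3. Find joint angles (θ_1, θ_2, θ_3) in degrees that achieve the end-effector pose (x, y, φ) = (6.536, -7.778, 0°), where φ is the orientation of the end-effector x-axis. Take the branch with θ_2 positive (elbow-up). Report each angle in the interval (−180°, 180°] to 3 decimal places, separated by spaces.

wrist centre = target − a_3·(cos φ, sin φ) = (3.5360, -7.7780)
cos θ_2 = (73.0006−3²−8²)/(2·3·8) = 0.0000; θ_2 = 89.9993° (elbow-up)
β = atan2(-7.7780,3.5360) = -65.5527°; ψ = atan2(8.0000,3.0001) = 69.4433°
θ_1 = β − ψ = -134.9961°
θ_3 = φ − θ_1 − θ_2 = 44.9968° (wrapped to (-180°,180°])

-134.996 89.999 44.997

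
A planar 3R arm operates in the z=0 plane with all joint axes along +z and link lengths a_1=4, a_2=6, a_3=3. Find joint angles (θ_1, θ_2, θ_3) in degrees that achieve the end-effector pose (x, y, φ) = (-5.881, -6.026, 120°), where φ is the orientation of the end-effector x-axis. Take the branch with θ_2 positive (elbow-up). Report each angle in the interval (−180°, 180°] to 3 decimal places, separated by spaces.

-135.000 30.003 -135.003

wrist centre = target − a_3·(cos φ, sin φ) = (-4.3810, -8.6241)
cos θ_2 = (93.5679−4²−6²)/(2·4·6) = 0.8660; θ_2 = 30.0033° (elbow-up)
β = atan2(-8.6241,-4.3810) = -116.9304°; ψ = atan2(3.0003,9.1960) = 18.0695°
θ_1 = β − ψ = -134.9999°
θ_3 = φ − θ_1 − θ_2 = -135.0033° (wrapped to (-180°,180°])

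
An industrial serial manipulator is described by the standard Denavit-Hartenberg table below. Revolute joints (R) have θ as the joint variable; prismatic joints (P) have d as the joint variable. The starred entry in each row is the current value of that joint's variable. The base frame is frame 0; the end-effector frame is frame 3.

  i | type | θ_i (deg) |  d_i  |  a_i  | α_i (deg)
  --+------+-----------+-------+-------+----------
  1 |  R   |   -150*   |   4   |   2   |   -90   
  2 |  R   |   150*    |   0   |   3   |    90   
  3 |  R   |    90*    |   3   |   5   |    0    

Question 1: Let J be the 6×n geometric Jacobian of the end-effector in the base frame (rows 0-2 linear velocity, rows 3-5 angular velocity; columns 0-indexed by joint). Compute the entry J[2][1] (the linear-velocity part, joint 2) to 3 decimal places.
axis z_1 = (0.5000,-0.8660,0.0000); lever o_n−o_1 = (3.4510,-3.7811,-4.0981)
cross product → J_v[:, 1] = (3.5490,2.0490,1.0981)
J_ω[:, 1] = z_1
entry J[2][1] = 1.0981

1.098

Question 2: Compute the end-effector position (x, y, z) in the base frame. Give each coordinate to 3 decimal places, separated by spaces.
1.719 -4.781 -0.098

after link 1: o_1 = (-1.7321, -1.0000, 4.0000)
after link 2: o_2 = (0.5179, 0.2990, 2.5000)
after link 3: o_3 = (1.7189, -4.7811, -0.0981)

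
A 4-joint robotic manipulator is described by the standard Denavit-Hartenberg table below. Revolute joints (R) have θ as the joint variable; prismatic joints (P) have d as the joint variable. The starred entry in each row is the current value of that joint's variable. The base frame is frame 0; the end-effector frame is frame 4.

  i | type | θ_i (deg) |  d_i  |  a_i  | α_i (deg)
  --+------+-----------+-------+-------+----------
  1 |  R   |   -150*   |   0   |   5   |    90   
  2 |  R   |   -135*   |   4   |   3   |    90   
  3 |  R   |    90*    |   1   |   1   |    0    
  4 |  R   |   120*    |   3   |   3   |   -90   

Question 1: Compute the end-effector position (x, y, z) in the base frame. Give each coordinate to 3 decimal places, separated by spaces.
-3.385 2.087 2.544

after link 1: o_1 = (-4.3301, -2.5000, 0.0000)
after link 2: o_2 = (-4.4930, 2.0248, -2.1213)
after link 3: o_3 = (-4.3806, 3.2443, -1.4142)
after link 4: o_4 = (-3.3845, 2.0874, 2.5442)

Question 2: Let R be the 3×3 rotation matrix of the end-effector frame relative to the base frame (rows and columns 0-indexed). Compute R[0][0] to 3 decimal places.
-0.280

End-effector x-axis (col 0 of R) = (-0.2803,-0.7392,0.6124)
R[0][0] = -0.2803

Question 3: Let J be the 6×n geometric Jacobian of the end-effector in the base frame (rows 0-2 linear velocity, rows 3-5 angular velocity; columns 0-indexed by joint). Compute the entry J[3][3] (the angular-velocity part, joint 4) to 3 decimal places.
axis z_3 = (0.6124,0.3536,0.7071); lever o_n−o_3 = (0.9961,-1.1569,3.9584)
cross product → J_v[:, 3] = (2.2176,-1.7197,-1.0607)
J_ω[:, 3] = z_3
entry J[3][3] = 0.6124

0.612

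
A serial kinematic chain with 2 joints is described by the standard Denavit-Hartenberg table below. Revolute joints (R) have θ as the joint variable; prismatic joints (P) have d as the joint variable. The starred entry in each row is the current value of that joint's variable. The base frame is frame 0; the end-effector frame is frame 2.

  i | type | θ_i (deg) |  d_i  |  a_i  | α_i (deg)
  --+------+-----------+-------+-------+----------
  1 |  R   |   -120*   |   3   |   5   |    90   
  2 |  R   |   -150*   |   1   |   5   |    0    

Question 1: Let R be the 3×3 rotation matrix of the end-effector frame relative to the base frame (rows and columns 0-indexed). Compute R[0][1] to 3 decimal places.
-0.250

End-effector y-axis (col 1 of R) = (-0.2500,-0.4330,-0.8660)
R[0][1] = -0.2500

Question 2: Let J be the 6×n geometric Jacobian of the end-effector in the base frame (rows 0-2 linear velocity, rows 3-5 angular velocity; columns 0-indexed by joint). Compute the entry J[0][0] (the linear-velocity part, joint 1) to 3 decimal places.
axis z_0 = ẑ; lever o_n−o_0 = (-1.2010,-0.0801,0.5000)
cross product → J_v[:, 0] = (0.0801,-1.2010,0.0000)
J_ω[:, 0] = z_0
entry J[0][0] = 0.0801

0.080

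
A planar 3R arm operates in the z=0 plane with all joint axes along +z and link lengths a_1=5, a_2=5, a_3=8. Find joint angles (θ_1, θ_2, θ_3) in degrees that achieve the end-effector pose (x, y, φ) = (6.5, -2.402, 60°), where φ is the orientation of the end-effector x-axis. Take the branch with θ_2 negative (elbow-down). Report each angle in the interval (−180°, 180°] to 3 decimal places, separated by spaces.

wrist centre = target − a_3·(cos φ, sin φ) = (2.5000, -9.3302)
cos θ_2 = (93.3027−5²−5²)/(2·5·5) = 0.8661; θ_2 = -29.9967° (elbow-down)
β = atan2(-9.3302,2.5000) = -75.0001°; ψ = atan2(-2.4998,9.3303) = -14.9984°
θ_1 = β − ψ = -60.0017°
θ_3 = φ − θ_1 − θ_2 = 149.9985° (wrapped to (-180°,180°])

-60.002 -29.997 149.998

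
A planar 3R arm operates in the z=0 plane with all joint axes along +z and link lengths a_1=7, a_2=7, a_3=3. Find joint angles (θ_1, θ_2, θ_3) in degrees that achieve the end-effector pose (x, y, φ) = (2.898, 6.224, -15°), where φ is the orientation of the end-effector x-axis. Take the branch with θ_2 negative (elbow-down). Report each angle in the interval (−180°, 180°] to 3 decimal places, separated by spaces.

wrist centre = target − a_3·(cos φ, sin φ) = (0.0002, 7.0005)
cos θ_2 = (49.0064−7²−7²)/(2·7·7) = -0.4999; θ_2 = -119.9957° (elbow-down)
β = atan2(7.0005,0.0002) = 89.9982°; ψ = atan2(-6.0624,3.5005) = -59.9978°
θ_1 = β − ψ = 149.9960°
θ_3 = φ − θ_1 − θ_2 = -45.0003° (wrapped to (-180°,180°])

149.996 -119.996 -45.000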